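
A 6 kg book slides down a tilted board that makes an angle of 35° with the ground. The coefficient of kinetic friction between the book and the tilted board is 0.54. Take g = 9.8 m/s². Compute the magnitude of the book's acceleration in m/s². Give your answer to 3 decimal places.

1.286 m/s²

Resolving the weight along the incline: the component pulling the book down the slope is mg sin 35° = 6 × 9.8 × 0.5736 = 33.728 N, and the normal force is N = mg cos 35° = 6 × 9.8 × 0.8192 = 48.169 N.
Kinetic friction acts up the slope with magnitude f = μN = 0.54 × 48.169 = 26.011 N.
Net force along the incline is 33.728 − 26.011 = 7.717 N, so a = 7.717 / 6 = 1.2862 m/s².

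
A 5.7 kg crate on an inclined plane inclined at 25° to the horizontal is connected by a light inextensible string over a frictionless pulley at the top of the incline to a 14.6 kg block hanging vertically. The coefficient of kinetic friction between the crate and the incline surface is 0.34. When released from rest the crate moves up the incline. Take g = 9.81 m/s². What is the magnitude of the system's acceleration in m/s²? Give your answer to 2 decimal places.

For the crate on the incline: the weight component along the slope is m₁g sin 25° = 5.7 × 9.81 × 0.4226 = 23.631 N and the normal force is N = m₁g cos 25° = 50.678 N.
Kinetic friction opposes the crate's motion up the incline: f = μN = 0.34 × 50.678 = 17.231 N acting down the slope.
Newton's second law for the crate (up-slope positive): T − 23.631 − 17.231 = 5.7 a. For the hanging block (downward positive): 14.6 × 9.81 − T = 14.6 a.
Adding the two equations eliminates T: 102.364 = 20.3 a, so a = 5.0426 m/s².

5.04 m/s²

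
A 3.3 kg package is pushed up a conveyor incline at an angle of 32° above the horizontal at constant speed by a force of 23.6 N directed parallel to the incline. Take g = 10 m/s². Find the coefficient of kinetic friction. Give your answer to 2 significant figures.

0.22

At constant speed ΣF = 0 along the incline. The applied 23.6 N acts up the slope; the weight component mg sin 32° = 17.487 N and kinetic friction μN both act down the slope.
So 23.6 = 17.487 + μ × 27.986, giving μ = (23.6 − 17.487) / 27.986 = 0.2184.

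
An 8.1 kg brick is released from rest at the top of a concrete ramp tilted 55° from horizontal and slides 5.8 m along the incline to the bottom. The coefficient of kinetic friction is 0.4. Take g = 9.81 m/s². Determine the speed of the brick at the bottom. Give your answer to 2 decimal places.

8.19 m/s

The weight component along the incline is mg sin 55° = 65.091 N and the normal force is N = mg cos 55° = 45.577 N.
Friction up the slope is f = μN = 0.4 × 45.577 = 18.231 N, so the net downslope force is 65.091 − 18.231 = 46.860 N and a = 46.860 / 8.1 = 5.7852 m/s².
Starting from rest over a distance of 5.8 m, v² = 2aL = 2 × 5.7852 × 5.8 = 67.1083, so v = 8.1920 m/s.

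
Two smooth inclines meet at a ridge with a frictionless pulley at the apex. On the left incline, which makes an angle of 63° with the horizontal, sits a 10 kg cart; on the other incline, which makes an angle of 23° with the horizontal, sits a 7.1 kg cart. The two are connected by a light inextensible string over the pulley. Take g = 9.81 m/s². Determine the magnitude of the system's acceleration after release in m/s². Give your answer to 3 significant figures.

3.52 m/s²

Resolve each weight along its own incline: the 10 kg mass has component 10 × 9.81 × sin 63° = 87.408 N down its slope, and the 7.1 kg mass has 7.1 × 9.81 × sin 23° = 27.215 N down its slope.
The 10 kg side's 87.408 N exceeds the other side's 27.215 N, so that mass slides down and the 7.1 kg mass slides up. Taking that direction as positive, Newton's second law for the whole system gives 87.408 − 27.215 = (10 + 7.1) a, so a = 60.193 / 17.1 = 3.5201 m/s².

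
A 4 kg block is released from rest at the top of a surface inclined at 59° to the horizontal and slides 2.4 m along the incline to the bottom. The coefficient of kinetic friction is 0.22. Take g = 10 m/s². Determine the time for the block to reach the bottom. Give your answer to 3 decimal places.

The weight component along the incline is mg sin 59° = 34.287 N and the normal force is N = mg cos 59° = 20.602 N.
Friction up the slope is f = μN = 0.22 × 20.602 = 4.532 N, so the net downslope force is 34.287 − 4.532 = 29.755 N and a = 29.755 / 4 = 7.4387 m/s².
Starting from rest, L = ½at², so t = √(2L/a) = √(2 × 2.4 / 7.4387) = 0.8033 s.

0.803 s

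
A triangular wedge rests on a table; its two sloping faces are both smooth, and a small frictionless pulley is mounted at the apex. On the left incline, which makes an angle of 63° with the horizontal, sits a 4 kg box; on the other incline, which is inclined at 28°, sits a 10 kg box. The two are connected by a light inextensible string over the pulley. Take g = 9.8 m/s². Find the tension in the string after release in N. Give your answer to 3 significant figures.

Resolve each weight along its own incline: the 4 kg mass has component 4 × 9.8 × sin 63° = 34.927 N down its slope, and the 10 kg mass has 10 × 9.8 × sin 28° = 46.008 N down its slope.
The 10 kg side's 46.008 N exceeds the other side's 34.927 N, so that mass slides down and the 4 kg mass slides up. Taking that direction as positive, Newton's second law for the whole system gives 46.008 − 34.927 = (4 + 10) a, so a = 11.081 / 14 = 0.7915 m/s².
For the 4 kg mass (up-slope positive): T − 34.927 = 4 × 0.7915, so T = 38.093 N.

38.1 N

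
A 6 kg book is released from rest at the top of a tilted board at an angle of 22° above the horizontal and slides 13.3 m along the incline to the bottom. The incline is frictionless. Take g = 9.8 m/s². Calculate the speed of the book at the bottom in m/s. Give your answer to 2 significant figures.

The weight component along the incline is mg sin 22° = 22.027 N and the normal force is N = mg cos 22° = 54.518 N.
With no friction, a = g sin 22° = 3.6711 m/s².
Starting from rest over a distance of 13.3 m, v² = 2aL = 2 × 3.6711 × 13.3 = 97.6513, so v = 9.8819 m/s.

9.9 m/s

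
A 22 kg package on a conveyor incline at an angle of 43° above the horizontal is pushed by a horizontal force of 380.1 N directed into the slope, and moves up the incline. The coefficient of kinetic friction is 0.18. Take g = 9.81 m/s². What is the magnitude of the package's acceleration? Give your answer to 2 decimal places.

The horizontal push has components F cos 43° = 380.1 × 0.7314 = 278.005 N up the incline and F sin 43° = 380.1 × 0.6820 = 259.228 N pressing into the surface.
The normal force is therefore N = mg cos 43° + F sin 43° = 157.851 + 259.228 = 417.079 N, and kinetic friction down the slope is μN = 0.18 × 417.079 = 75.074 N.
Along the incline: F cos 43° − mg sin 43° − μN = ma, so 278.005 − 147.189 − 75.074 = 22 a, giving a = 2.5337 m/s².

2.53 m/s²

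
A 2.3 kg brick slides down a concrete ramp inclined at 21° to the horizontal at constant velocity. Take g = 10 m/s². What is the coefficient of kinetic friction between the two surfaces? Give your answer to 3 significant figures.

0.384

At constant velocity the net force along the incline is zero: mg sin 21° = μ mg cos 21°.
So μ = tan 21° = 0.3584 / 0.9336 = 0.3839.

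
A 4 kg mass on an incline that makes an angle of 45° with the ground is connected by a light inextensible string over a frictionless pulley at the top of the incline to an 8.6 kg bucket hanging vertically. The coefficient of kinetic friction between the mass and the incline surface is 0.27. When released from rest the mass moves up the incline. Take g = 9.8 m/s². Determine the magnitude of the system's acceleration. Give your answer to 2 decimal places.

For the mass on the incline: the weight component along the slope is m₁g sin 45° = 4 × 9.8 × 0.7071 = 27.718 N and the normal force is N = m₁g cos 45° = 27.719 N.
Kinetic friction opposes the mass's motion up the incline: f = μN = 0.27 × 27.719 = 7.484 N acting down the slope.
Newton's second law for the mass (up-slope positive): T − 27.718 − 7.484 = 4 a. For the hanging bucket (downward positive): 8.6 × 9.8 − T = 8.6 a.
Adding the two equations eliminates T: 49.078 = 12.6 a, so a = 3.8951 m/s².

3.90 m/s²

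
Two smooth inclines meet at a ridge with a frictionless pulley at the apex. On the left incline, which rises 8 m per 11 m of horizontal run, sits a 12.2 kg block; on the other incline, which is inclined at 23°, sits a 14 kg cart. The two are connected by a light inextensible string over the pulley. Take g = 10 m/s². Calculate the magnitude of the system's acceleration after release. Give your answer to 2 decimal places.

0.65 m/s²

Resolve each weight along its own incline: the 12.2 kg mass has component 12.2 × 10 × sin 36.03° = 71.757 N down its slope, and the 14 kg mass has 14 × 10 × sin 23° = 54.702 N down its slope.
The 12.2 kg side's 71.757 N exceeds the other side's 54.702 N, so that mass slides down and the 14 kg mass slides up. Taking that direction as positive, Newton's second law for the whole system gives 71.757 − 54.702 = (12.2 + 14) a, so a = 17.055 / 26.2 = 0.6510 m/s².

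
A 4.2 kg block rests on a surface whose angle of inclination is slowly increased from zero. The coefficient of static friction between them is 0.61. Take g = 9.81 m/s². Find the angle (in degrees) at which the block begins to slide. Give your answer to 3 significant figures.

At the threshold of sliding, static friction is at its maximum μ_s N and exactly balances the weight component along the incline: mg sin θ = μ_s mg cos θ.
Hence tan θ = μ_s = 0.61, so θ = arctan(0.61) = 31.3832°.

31.4°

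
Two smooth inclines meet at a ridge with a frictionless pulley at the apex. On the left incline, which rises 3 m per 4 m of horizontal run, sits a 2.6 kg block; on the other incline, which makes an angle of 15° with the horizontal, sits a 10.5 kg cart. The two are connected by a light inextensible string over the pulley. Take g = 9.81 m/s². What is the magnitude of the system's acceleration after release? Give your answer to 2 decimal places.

Resolve each weight along its own incline: the 2.6 kg mass has component 2.6 × 9.81 × sin 36.87° = 15.304 N down its slope, and the 10.5 kg mass has 10.5 × 9.81 × sin 15° = 26.660 N down its slope.
The 10.5 kg side's 26.660 N exceeds the other side's 15.304 N, so that mass slides down and the 2.6 kg mass slides up. Taking that direction as positive, Newton's second law for the whole system gives 26.660 − 15.304 = (2.6 + 10.5) a, so a = 11.356 / 13.1 = 0.8669 m/s².

0.87 m/s²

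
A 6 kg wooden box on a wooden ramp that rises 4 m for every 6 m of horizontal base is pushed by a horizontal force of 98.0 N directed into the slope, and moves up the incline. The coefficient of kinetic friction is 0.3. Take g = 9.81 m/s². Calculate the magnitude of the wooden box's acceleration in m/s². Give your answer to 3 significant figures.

The horizontal push has components F cos 33.69° = 98.0 × 0.8321 = 81.546 N up the incline and F sin 33.69° = 98.0 × 0.5547 = 54.361 N pressing into the surface.
The normal force is therefore N = mg cos 33.69° + F sin 33.69° = 48.977 + 54.361 = 103.338 N, and kinetic friction down the slope is μN = 0.3 × 103.338 = 31.001 N.
Along the incline: F cos 33.69° − mg sin 33.69° − μN = ma, so 81.546 − 32.650 − 31.001 = 6 a, giving a = 2.9825 m/s².

2.98 m/s²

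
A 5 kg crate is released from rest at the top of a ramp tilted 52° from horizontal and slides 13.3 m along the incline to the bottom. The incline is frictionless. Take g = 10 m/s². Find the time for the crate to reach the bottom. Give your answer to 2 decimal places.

1.84 s

The weight component along the incline is mg sin 52° = 39.401 N and the normal force is N = mg cos 52° = 30.783 N.
With no friction, a = g sin 52° = 7.8801 m/s².
Starting from rest, L = ½at², so t = √(2L/a) = √(2 × 13.3 / 7.8801) = 1.8373 s.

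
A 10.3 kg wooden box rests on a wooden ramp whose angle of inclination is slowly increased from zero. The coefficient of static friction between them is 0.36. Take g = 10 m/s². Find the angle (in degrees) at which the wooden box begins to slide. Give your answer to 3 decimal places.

19.799°

At the threshold of sliding, static friction is at its maximum μ_s N and exactly balances the weight component along the incline: mg sin θ = μ_s mg cos θ.
Hence tan θ = μ_s = 0.36, so θ = arctan(0.36) = 19.7989°.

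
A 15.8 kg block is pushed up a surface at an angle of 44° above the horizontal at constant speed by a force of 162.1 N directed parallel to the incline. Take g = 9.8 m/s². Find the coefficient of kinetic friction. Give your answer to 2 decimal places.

At constant speed ΣF = 0 along the incline. The applied 162.1 N acts up the slope; the weight component mg sin 44° = 107.561 N and kinetic friction μN both act down the slope.
So 162.1 = 107.561 + μ × 111.383, giving μ = (162.1 − 107.561) / 111.383 = 0.4897.

0.49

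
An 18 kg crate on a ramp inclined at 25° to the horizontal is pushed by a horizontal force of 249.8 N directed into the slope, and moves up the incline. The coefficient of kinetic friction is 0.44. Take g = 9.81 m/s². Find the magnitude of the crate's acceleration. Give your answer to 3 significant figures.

The horizontal push has components F cos 25° = 249.8 × 0.9063 = 226.394 N up the incline and F sin 25° = 249.8 × 0.4226 = 105.565 N pressing into the surface.
The normal force is therefore N = mg cos 25° + F sin 25° = 160.034 + 105.565 = 265.599 N, and kinetic friction down the slope is μN = 0.44 × 265.599 = 116.864 N.
Along the incline: F cos 25° − mg sin 25° − μN = ma, so 226.394 − 74.623 − 116.864 = 18 a, giving a = 1.9393 m/s².

1.94 m/s²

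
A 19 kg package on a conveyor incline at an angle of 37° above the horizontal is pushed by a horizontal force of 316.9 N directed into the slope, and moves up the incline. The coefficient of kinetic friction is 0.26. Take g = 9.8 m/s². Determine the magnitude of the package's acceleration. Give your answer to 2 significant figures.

2.8 m/s²

The horizontal push has components F cos 37° = 316.9 × 0.7986 = 253.076 N up the incline and F sin 37° = 316.9 × 0.6018 = 190.710 N pressing into the surface.
The normal force is therefore N = mg cos 37° + F sin 37° = 148.699 + 190.710 = 339.409 N, and kinetic friction down the slope is μN = 0.26 × 339.409 = 88.246 N.
Along the incline: F cos 37° − mg sin 37° − μN = ma, so 253.076 − 112.055 − 88.246 = 19 a, giving a = 2.7776 m/s².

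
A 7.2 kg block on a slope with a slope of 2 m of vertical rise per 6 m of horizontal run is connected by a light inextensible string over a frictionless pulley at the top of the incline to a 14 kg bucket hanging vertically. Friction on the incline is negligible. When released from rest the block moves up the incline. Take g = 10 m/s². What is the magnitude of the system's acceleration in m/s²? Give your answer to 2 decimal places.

5.53 m/s²

For the block on the incline: the weight component along the slope is m₁g sin 18.43° = 7.2 × 10 × 0.3162 = 22.766 N and the normal force is N = m₁g cos 18.43° = 68.305 N.
Newton's second law for the block (up-slope positive): T − 22.766 = 7.2 a. For the hanging bucket (downward positive): 14 × 10 − T = 14 a.
Adding the two equations eliminates T: 117.234 = 21.2 a, so a = 5.5299 m/s².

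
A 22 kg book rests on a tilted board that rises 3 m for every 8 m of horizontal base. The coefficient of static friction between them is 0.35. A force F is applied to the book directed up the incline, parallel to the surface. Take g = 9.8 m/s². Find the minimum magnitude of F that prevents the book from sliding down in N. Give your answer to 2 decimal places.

The normal force is N = mg cos 20.56° = 201.873 N. With F at its minimum the book is on the verge of sliding down, so static friction is at its maximum μ_s N = 0.35 × 201.873 = 70.656 N and acts up the slope.
Equilibrium along the incline: F + μ_s N = mg sin 20.56°, so F = 75.702 − 70.656 = 5.046 N.

5.05 N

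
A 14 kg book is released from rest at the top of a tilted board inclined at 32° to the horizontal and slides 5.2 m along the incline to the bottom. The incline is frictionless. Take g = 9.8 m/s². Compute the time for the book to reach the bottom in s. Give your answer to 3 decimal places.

The weight component along the incline is mg sin 32° = 72.705 N and the normal force is N = mg cos 32° = 116.352 N.
With no friction, a = g sin 32° = 5.1932 m/s².
Starting from rest, L = ½at², so t = √(2L/a) = √(2 × 5.2 / 5.1932) = 1.4151 s.

1.415 s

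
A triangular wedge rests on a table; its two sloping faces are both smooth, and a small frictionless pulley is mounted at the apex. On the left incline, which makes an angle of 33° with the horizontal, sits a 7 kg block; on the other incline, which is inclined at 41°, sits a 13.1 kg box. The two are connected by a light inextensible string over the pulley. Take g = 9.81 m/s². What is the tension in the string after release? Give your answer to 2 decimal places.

53.74 N

Resolve each weight along its own incline: the 7 kg mass has component 7 × 9.81 × sin 33° = 37.400 N down its slope, and the 13.1 kg mass has 13.1 × 9.81 × sin 41° = 84.311 N down its slope.
The 13.1 kg side's 84.311 N exceeds the other side's 37.400 N, so that mass slides down and the 7 kg mass slides up. Taking that direction as positive, Newton's second law for the whole system gives 84.311 − 37.400 = (7 + 13.1) a, so a = 46.911 / 20.1 = 2.3339 m/s².
For the 7 kg mass (up-slope positive): T − 37.400 = 7 × 2.3339, so T = 53.737 N.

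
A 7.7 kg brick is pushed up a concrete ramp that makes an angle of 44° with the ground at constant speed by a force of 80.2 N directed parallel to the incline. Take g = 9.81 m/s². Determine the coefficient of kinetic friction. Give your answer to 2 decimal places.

At constant speed ΣF = 0 along the incline. The applied 80.2 N acts up the slope; the weight component mg sin 44° = 52.472 N and kinetic friction μN both act down the slope.
So 80.2 = 52.472 + μ × 54.337, giving μ = (80.2 − 52.472) / 54.337 = 0.5103.

0.51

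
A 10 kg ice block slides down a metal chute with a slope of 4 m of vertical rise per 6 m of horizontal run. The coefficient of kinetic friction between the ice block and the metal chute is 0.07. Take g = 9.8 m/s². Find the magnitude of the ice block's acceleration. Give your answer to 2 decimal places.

4.87 m/s²

Resolving the weight along the incline: the component pulling the ice block down the slope is mg sin 33.69° = 10 × 9.8 × 0.5547 = 54.361 N, and the normal force is N = mg cos 33.69° = 10 × 9.8 × 0.8321 = 81.546 N.
Kinetic friction acts up the slope with magnitude f = μN = 0.07 × 81.546 = 5.708 N.
Net force along the incline is 54.361 − 5.708 = 48.653 N, so a = 48.653 / 10 = 4.8653 m/s².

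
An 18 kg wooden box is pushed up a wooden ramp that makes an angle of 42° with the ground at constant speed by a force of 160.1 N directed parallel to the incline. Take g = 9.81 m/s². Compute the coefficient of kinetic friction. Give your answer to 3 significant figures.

0.320

At constant speed ΣF = 0 along the incline. The applied 160.1 N acts up the slope; the weight component mg sin 42° = 118.155 N and kinetic friction μN both act down the slope.
So 160.1 = 118.155 + μ × 131.225, giving μ = (160.1 − 118.155) / 131.225 = 0.3196.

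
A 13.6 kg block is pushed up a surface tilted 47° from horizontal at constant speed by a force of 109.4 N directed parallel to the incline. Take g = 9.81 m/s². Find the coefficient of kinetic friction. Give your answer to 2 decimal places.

At constant speed ΣF = 0 along the incline. The applied 109.4 N acts up the slope; the weight component mg sin 47° = 97.574 N and kinetic friction μN both act down the slope.
So 109.4 = 97.574 + μ × 90.989, giving μ = (109.4 − 97.574) / 90.989 = 0.1300.

0.13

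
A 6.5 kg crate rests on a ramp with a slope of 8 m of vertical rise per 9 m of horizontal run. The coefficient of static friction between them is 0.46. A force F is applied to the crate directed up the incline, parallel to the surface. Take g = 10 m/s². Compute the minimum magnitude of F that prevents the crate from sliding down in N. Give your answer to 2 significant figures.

21 N

The normal force is N = mg cos 41.63° = 48.582 N. With F at its minimum the crate is on the verge of sliding down, so static friction is at its maximum μ_s N = 0.46 × 48.582 = 22.348 N and acts up the slope.
Equilibrium along the incline: F + μ_s N = mg sin 41.63°, so F = 43.184 − 22.348 = 20.836 N.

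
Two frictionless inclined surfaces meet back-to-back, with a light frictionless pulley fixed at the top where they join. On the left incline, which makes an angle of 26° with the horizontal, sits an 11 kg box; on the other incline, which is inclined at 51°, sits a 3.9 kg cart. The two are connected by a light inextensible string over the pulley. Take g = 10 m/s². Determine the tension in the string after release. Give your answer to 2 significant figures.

Resolve each weight along its own incline: the 11 kg mass has component 11 × 10 × sin 26° = 48.221 N down its slope, and the 3.9 kg mass has 3.9 × 10 × sin 51° = 30.309 N down its slope.
The 11 kg side's 48.221 N exceeds the other side's 30.309 N, so that mass slides down and the 3.9 kg mass slides up. Taking that direction as positive, Newton's second law for the whole system gives 48.221 − 30.309 = (11 + 3.9) a, so a = 17.912 / 14.9 = 1.2021 m/s².
For the 3.9 kg mass (up-slope positive): T − 30.309 = 3.9 × 1.2021, so T = 34.997 N.

35 N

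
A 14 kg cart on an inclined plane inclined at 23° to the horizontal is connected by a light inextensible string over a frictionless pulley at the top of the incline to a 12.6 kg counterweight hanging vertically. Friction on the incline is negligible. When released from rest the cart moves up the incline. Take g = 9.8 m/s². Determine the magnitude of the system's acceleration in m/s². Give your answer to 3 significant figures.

For the cart on the incline: the weight component along the slope is m₁g sin 23° = 14 × 9.8 × 0.3907 = 53.604 N and the normal force is N = m₁g cos 23° = 126.293 N.
Newton's second law for the cart (up-slope positive): T − 53.604 = 14 a. For the hanging counterweight (downward positive): 12.6 × 9.8 − T = 12.6 a.
Adding the two equations eliminates T: 69.876 = 26.6 a, so a = 2.6269 m/s².

2.63 m/s²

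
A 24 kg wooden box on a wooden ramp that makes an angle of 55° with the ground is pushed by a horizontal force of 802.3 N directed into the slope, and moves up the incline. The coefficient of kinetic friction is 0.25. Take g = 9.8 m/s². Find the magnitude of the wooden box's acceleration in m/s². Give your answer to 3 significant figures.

The horizontal push has components F cos 55° = 802.3 × 0.5736 = 460.199 N up the incline and F sin 55° = 802.3 × 0.8192 = 657.244 N pressing into the surface.
The normal force is therefore N = mg cos 55° + F sin 55° = 134.911 + 657.244 = 792.155 N, and kinetic friction down the slope is μN = 0.25 × 792.155 = 198.039 N.
Along the incline: F cos 55° − mg sin 55° − μN = ma, so 460.199 − 192.676 − 198.039 = 24 a, giving a = 2.8952 m/s².

2.90 m/s²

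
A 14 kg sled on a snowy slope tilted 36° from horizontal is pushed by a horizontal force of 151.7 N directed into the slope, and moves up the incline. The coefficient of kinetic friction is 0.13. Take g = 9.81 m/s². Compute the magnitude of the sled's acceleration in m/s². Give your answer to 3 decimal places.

1.140 m/s²

The horizontal push has components F cos 36° = 151.7 × 0.8090 = 122.725 N up the incline and F sin 36° = 151.7 × 0.5878 = 89.169 N pressing into the surface.
The normal force is therefore N = mg cos 36° + F sin 36° = 111.108 + 89.169 = 200.277 N, and kinetic friction down the slope is μN = 0.13 × 200.277 = 26.036 N.
Along the incline: F cos 36° − mg sin 36° − μN = ma, so 122.725 − 80.728 − 26.036 = 14 a, giving a = 1.1401 m/s².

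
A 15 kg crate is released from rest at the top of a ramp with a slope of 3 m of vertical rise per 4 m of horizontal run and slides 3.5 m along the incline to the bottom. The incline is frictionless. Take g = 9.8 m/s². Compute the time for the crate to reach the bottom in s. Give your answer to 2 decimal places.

1.09 s

The weight component along the incline is mg sin 36.87° = 88.200 N and the normal force is N = mg cos 36.87° = 117.600 N.
With no friction, a = g sin 36.87° = 5.8800 m/s².
Starting from rest, L = ½at², so t = √(2L/a) = √(2 × 3.5 / 5.8800) = 1.0911 s.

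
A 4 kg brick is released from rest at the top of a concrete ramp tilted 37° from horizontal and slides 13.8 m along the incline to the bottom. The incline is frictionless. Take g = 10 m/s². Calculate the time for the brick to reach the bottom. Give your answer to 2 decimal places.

The weight component along the incline is mg sin 37° = 24.073 N and the normal force is N = mg cos 37° = 31.945 N.
With no friction, a = g sin 37° = 6.0182 m/s².
Starting from rest, L = ½at², so t = √(2L/a) = √(2 × 13.8 / 6.0182) = 2.1415 s.

2.14 s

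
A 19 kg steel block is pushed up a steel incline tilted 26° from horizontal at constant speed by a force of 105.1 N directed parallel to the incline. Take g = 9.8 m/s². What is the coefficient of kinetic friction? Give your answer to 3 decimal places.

At constant speed ΣF = 0 along the incline. The applied 105.1 N acts up the slope; the weight component mg sin 26° = 81.625 N and kinetic friction μN both act down the slope.
So 105.1 = 81.625 + μ × 167.355, giving μ = (105.1 − 81.625) / 167.355 = 0.1403.

0.140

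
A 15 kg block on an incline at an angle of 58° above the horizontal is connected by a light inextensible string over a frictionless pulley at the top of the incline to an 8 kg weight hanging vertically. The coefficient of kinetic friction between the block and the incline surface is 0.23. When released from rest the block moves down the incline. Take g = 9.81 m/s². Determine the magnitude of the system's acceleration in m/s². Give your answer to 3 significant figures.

For the block on the incline: the weight component along the slope is m₁g sin 58° = 15 × 9.81 × 0.8480 = 124.783 N and the normal force is N = m₁g cos 58° = 77.978 N.
Kinetic friction opposes the block's motion down the incline: f = μN = 0.23 × 77.978 = 17.935 N acting up the slope.
Newton's second law for the block (down-slope positive): 124.783 − 17.935 − T = 15 a. For the hanging weight (upward positive): T − 8 × 9.81 = 8 a.
Adding the two equations eliminates T: 28.368 = 23 a, so a = 1.2334 m/s².

1.23 m/s²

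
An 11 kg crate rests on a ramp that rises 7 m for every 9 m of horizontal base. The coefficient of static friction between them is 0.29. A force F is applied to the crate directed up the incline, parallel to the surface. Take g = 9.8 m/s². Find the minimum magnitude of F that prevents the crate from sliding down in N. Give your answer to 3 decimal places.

The normal force is N = mg cos 37.87° = 85.092 N. With F at its minimum the crate is on the verge of sliding down, so static friction is at its maximum μ_s N = 0.29 × 85.092 = 24.677 N and acts up the slope.
Equilibrium along the incline: F + μ_s N = mg sin 37.87°, so F = 66.183 − 24.677 = 41.506 N.

41.506 N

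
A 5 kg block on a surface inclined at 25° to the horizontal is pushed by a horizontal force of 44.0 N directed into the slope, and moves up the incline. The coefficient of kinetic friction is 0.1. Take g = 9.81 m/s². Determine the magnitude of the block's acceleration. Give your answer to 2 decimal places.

2.57 m/s²

The horizontal push has components F cos 25° = 44.0 × 0.9063 = 39.877 N up the incline and F sin 25° = 44.0 × 0.4226 = 18.594 N pressing into the surface.
The normal force is therefore N = mg cos 25° + F sin 25° = 44.454 + 18.594 = 63.048 N, and kinetic friction down the slope is μN = 0.1 × 63.048 = 6.305 N.
Along the incline: F cos 25° − mg sin 25° − μN = ma, so 39.877 − 20.729 − 6.305 = 5 a, giving a = 2.5686 m/s².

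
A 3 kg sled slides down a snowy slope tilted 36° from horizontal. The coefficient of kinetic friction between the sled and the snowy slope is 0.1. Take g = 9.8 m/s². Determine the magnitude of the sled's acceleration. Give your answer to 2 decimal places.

4.97 m/s²

Resolving the weight along the incline: the component pulling the sled down the slope is mg sin 36° = 3 × 9.8 × 0.5878 = 17.281 N, and the normal force is N = mg cos 36° = 3 × 9.8 × 0.8090 = 23.785 N.
Kinetic friction acts up the slope with magnitude f = μN = 0.1 × 23.785 = 2.379 N.
Net force along the incline is 17.281 − 2.379 = 14.902 N, so a = 14.902 / 3 = 4.9673 m/s².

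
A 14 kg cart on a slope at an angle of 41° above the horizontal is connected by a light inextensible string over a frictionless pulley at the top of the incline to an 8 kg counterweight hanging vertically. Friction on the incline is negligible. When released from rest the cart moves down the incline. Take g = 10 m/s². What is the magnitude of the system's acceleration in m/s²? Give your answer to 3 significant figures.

0.539 m/s²

For the cart on the incline: the weight component along the slope is m₁g sin 41° = 14 × 10 × 0.6561 = 91.854 N and the normal force is N = m₁g cos 41° = 105.659 N.
Newton's second law for the cart (down-slope positive): 91.854 − T = 14 a. For the hanging counterweight (upward positive): T − 8 × 10 = 8 a.
Adding the two equations eliminates T: 11.854 = 22 a, so a = 0.5388 m/s².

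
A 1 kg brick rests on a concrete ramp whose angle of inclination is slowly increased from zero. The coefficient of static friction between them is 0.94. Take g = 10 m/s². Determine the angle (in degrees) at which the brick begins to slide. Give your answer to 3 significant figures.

At the threshold of sliding, static friction is at its maximum μ_s N and exactly balances the weight component along the incline: mg sin θ = μ_s mg cos θ.
Hence tan θ = μ_s = 0.94, so θ = arctan(0.94) = 43.2285°.

43.2°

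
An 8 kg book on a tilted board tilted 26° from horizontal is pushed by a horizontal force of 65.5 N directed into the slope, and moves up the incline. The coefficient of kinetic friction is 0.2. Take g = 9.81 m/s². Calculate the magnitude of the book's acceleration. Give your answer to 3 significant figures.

The horizontal push has components F cos 26° = 65.5 × 0.8988 = 58.871 N up the incline and F sin 26° = 65.5 × 0.4384 = 28.715 N pressing into the surface.
The normal force is therefore N = mg cos 26° + F sin 26° = 70.538 + 28.715 = 99.253 N, and kinetic friction down the slope is μN = 0.2 × 99.253 = 19.851 N.
Along the incline: F cos 26° − mg sin 26° − μN = ma, so 58.871 − 34.406 − 19.851 = 8 a, giving a = 0.5768 m/s².

0.577 m/s²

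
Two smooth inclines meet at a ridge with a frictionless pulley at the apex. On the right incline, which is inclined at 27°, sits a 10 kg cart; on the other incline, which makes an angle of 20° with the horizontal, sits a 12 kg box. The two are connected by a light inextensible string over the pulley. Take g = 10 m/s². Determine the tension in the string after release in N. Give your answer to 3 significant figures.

Resolve each weight along its own incline: the 10 kg mass has component 10 × 10 × sin 27° = 45.399 N down its slope, and the 12 kg mass has 12 × 10 × sin 20° = 41.042 N down its slope.
The 10 kg side's 45.399 N exceeds the other side's 41.042 N, so that mass slides down and the 12 kg mass slides up. Taking that direction as positive, Newton's second law for the whole system gives 45.399 − 41.042 = (10 + 12) a, so a = 4.357 / 22 = 0.1980 m/s².
For the 12 kg mass (up-slope positive): T − 41.042 = 12 × 0.1980, so T = 43.418 N.

43.4 N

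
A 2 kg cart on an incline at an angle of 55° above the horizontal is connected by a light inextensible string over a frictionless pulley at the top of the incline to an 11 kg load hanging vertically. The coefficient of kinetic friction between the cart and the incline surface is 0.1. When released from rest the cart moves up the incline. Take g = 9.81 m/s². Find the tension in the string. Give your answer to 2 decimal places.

For the cart on the incline: the weight component along the slope is m₁g sin 55° = 2 × 9.81 × 0.8192 = 16.073 N and the normal force is N = m₁g cos 55° = 11.254 N.
Kinetic friction opposes the cart's motion up the incline: f = μN = 0.1 × 11.254 = 1.125 N acting down the slope.
Newton's second law for the cart (up-slope positive): T − 16.073 − 1.125 = 2 a. For the hanging load (downward positive): 11 × 9.81 − T = 11 a.
Adding the two equations eliminates T: 90.712 = 13 a, so a = 6.9778 m/s².
Then from the hanging load's equation, T = 11 × (9.81 − 6.9778) = 31.154 N.

31.15 N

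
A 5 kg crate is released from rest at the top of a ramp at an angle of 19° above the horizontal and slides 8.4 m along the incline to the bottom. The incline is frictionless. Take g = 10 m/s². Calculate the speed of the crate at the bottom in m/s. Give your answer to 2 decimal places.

7.40 m/s

The weight component along the incline is mg sin 19° = 16.278 N and the normal force is N = mg cos 19° = 47.276 N.
With no friction, a = g sin 19° = 3.2557 m/s².
Starting from rest over a distance of 8.4 m, v² = 2aL = 2 × 3.2557 × 8.4 = 54.6958, so v = 7.3957 m/s.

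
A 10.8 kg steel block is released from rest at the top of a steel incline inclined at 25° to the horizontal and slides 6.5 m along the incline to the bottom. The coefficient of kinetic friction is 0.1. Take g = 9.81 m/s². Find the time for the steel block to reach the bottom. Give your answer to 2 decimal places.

2.00 s

The weight component along the incline is mg sin 25° = 44.776 N and the normal force is N = mg cos 25° = 96.021 N.
Friction up the slope is f = μN = 0.1 × 96.021 = 9.602 N, so the net downslope force is 44.776 − 9.602 = 35.174 N and a = 35.174 / 10.8 = 3.2569 m/s².
Starting from rest, L = ½at², so t = √(2L/a) = √(2 × 6.5 / 3.2569) = 1.9979 s.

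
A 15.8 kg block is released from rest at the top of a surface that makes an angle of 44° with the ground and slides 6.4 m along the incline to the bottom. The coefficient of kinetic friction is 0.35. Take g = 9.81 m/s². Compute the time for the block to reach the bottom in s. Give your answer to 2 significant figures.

The weight component along the incline is mg sin 44° = 107.671 N and the normal force is N = mg cos 44° = 111.496 N.
Friction up the slope is f = μN = 0.35 × 111.496 = 39.024 N, so the net downslope force is 107.671 − 39.024 = 68.647 N and a = 68.647 / 15.8 = 4.3447 m/s².
Starting from rest, L = ½at², so t = √(2L/a) = √(2 × 6.4 / 4.3447) = 1.7164 s.

1.7 s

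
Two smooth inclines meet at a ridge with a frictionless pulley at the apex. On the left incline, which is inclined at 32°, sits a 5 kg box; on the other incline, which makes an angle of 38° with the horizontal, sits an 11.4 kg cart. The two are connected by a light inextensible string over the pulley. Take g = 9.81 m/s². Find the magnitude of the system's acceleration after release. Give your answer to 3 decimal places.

2.613 m/s²

Resolve each weight along its own incline: the 5 kg mass has component 5 × 9.81 × sin 32° = 25.993 N down its slope, and the 11.4 kg mass has 11.4 × 9.81 × sin 38° = 68.852 N down its slope.
The 11.4 kg side's 68.852 N exceeds the other side's 25.993 N, so that mass slides down and the 5 kg mass slides up. Taking that direction as positive, Newton's second law for the whole system gives 68.852 − 25.993 = (5 + 11.4) a, so a = 42.859 / 16.4 = 2.6134 m/s².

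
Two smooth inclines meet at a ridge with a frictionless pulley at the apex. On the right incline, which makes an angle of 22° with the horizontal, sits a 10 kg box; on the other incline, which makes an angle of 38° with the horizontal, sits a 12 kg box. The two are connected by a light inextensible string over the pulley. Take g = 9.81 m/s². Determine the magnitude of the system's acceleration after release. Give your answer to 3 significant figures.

Resolve each weight along its own incline: the 10 kg mass has component 10 × 9.81 × sin 22° = 36.749 N down its slope, and the 12 kg mass has 12 × 9.81 × sin 38° = 72.476 N down its slope.
The 12 kg side's 72.476 N exceeds the other side's 36.749 N, so that mass slides down and the 10 kg mass slides up. Taking that direction as positive, Newton's second law for the whole system gives 72.476 − 36.749 = (10 + 12) a, so a = 35.727 / 22 = 1.6240 m/s².

1.62 m/s²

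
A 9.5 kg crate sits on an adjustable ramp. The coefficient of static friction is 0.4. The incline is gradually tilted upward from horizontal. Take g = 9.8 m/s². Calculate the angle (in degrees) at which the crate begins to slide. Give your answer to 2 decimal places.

At the threshold of sliding, static friction is at its maximum μ_s N and exactly balances the weight component along the incline: mg sin θ = μ_s mg cos θ.
Hence tan θ = μ_s = 0.4, so θ = arctan(0.4) = 21.8014°.

21.80°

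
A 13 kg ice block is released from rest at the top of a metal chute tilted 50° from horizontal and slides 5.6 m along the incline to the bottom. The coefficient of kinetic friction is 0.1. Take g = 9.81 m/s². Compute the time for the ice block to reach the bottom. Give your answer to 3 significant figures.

The weight component along the incline is mg sin 50° = 97.694 N and the normal force is N = mg cos 50° = 81.975 N.
Friction up the slope is f = μN = 0.1 × 81.975 = 8.197 N, so the net downslope force is 97.694 − 8.197 = 89.497 N and a = 89.497 / 13 = 6.8844 m/s².
Starting from rest, L = ½at², so t = √(2L/a) = √(2 × 5.6 / 6.8844) = 1.2755 s.

1.28 s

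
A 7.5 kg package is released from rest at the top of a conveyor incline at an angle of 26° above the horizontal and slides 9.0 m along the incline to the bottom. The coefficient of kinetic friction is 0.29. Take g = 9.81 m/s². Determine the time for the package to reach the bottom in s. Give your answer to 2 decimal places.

3.21 s

The weight component along the incline is mg sin 26° = 32.253 N and the normal force is N = mg cos 26° = 66.129 N.
Friction up the slope is f = μN = 0.29 × 66.129 = 19.177 N, so the net downslope force is 32.253 − 19.177 = 13.076 N and a = 13.076 / 7.5 = 1.7435 m/s².
Starting from rest, L = ½at², so t = √(2L/a) = √(2 × 9.0 / 1.7435) = 3.2131 s.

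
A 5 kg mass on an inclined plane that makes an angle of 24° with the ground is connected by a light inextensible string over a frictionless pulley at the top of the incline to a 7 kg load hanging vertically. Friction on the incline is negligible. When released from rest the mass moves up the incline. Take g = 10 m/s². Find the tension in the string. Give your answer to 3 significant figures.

For the mass on the incline: the weight component along the slope is m₁g sin 24° = 5 × 10 × 0.4067 = 20.335 N and the normal force is N = m₁g cos 24° = 45.677 N.
Newton's second law for the mass (up-slope positive): T − 20.335 = 5 a. For the hanging load (downward positive): 7 × 10 − T = 7 a.
Adding the two equations eliminates T: 49.665 = 12 a, so a = 4.1387 m/s².
Then from the hanging load's equation, T = 7 × (10 − 4.1387) = 41.029 N.

41.0 N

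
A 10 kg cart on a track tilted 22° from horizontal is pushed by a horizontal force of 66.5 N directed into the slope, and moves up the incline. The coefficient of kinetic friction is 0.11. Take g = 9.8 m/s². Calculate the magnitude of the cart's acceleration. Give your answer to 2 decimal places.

The horizontal push has components F cos 22° = 66.5 × 0.9272 = 61.659 N up the incline and F sin 22° = 66.5 × 0.3746 = 24.911 N pressing into the surface.
The normal force is therefore N = mg cos 22° + F sin 22° = 90.866 + 24.911 = 115.777 N, and kinetic friction down the slope is μN = 0.11 × 115.777 = 12.735 N.
Along the incline: F cos 22° − mg sin 22° − μN = ma, so 61.659 − 36.711 − 12.735 = 10 a, giving a = 1.2213 m/s².

1.22 m/s²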